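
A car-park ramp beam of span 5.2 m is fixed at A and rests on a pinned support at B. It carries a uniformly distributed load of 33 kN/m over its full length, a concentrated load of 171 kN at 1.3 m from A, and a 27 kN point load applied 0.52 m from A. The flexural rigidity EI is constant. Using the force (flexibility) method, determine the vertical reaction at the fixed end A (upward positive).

R_A = 290.2 kN

Remove the prop at B; the released (primary) structure is a cantilever built in at A.
Free-end deflection of the primary structure under the applied loading (downward +):
  UDL 33: wL⁴/(8EI) = 3016/EI
  point load 171 at a = 1.3: Pa²(3L − a)/(6EI) = 688.8/EI
  point load 27 at a = 0.52: Pa²(3L − a)/(6EI) = 18.35/EI
  δ_0 = 3723/EI
Flexibility coefficient — unit upward force at B: δ_{BB} = L³/(3EI) = 46.87/EI.
The prop prevents deflection at B: R_B = δ_0/δ_{BB} = 3723/46.87 = 79.44 kN.
Vertical equilibrium: R_A = ΣP − R_B = 369.6 − 79.44 = 290.2 kN.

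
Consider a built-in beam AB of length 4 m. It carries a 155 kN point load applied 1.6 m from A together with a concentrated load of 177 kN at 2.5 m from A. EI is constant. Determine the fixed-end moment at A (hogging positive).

M_A = 151.5 kN·m

Release both end moments; the primary structure is a simply-supported span AB with redundants M_A and M_B.
Simple-span end rotations at A and B under the given loads:
  at A: point load 155 at a = 1.6: Pab(L + b)/(6LEI) = 158.7/EI
  at B: point load 155 at a = 1.6: Pab(L + a)/(6LEI) = 138.9/EI
  at A: point load 177 at a = 2.5: Pab(L + b)/(6LEI) = 152.1/EI
  at B: point load 177 at a = 2.5: Pab(L + a)/(6LEI) = 179.8/EI
  θ_A0 = 310.8/EI,  θ_B0 = 318.6/EI
Flexibility coefficients: a unit moment at one end gives L/(3EI) there and L/(6EI) at the far end, so f₁₁ = f₂₂ = 1.333/EI and f₁₂ = f₂₁ = 0.6667/EI.
Compatibility — zero rotation at each built-in end:
  1.333 M_A + 0.6667 M_B = 310.8
  0.6667 M_A + 1.333 M_B = 318.6
Solving the pair gives M_A = 151.5 kN·m and M_B = 163.2 kN·m (hogging).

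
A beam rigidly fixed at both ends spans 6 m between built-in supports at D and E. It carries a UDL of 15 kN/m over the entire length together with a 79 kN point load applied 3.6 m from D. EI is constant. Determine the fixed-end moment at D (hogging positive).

Take the two fixed-end moments M_D, M_E as redundants; the released structure is the simple span DE.
End rotations of the released simple span under the applied load (×1/EI):
  at D: UDL 15: wL³/(24EI) = 135/EI
  at E: UDL 15: wL³/(24EI) = 135/EI
  at D: point load 79 at a = 3.6: Pab(L + b)/(6LEI) = 159.3/EI
  at E: point load 79 at a = 3.6: Pab(L + a)/(6LEI) = 182/EI
  θ_D0 = 294.3/EI,  θ_E0 = 317/EI
Flexibility coefficients: a unit moment at one end gives L/(3EI) there and L/(6EI) at the far end, so f₁₁ = f₂₂ = 2/EI and f₁₂ = f₂₁ = 1/EI.
Compatibility — zero rotation at each built-in end:
  2 M_D + 1 M_E = 294.3
  1 M_D + 2 M_E = 317
Solving the pair gives M_D = 90.5 kN·m and M_E = 113.3 kN·m (hogging).

M_D = 90.5 kN·m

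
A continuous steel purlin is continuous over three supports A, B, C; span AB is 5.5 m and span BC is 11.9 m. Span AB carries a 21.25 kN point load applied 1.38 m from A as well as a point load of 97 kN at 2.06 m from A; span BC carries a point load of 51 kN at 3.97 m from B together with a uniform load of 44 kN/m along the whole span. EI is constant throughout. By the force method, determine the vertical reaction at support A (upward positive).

R_A = -39.97 kN

Take M_B as the redundant. Released structure: two simple spans AB and BC with a hinge at B.
End slopes at the hinge B, treating each span as simply supported:
  span AB: point load 21.25 at a = 1.38: Pab(L + a)/(6LEI) = 25.19/EI
  span AB: point load 97 at a = 2.06: Pab(L + a)/(6LEI) = 157.5/EI
  span BC: point load 51 at a = 3.97: Pab(L + b)/(6LEI) = 445.9/EI
  span BC: UDL 44: wL³/(24EI) = 3089/EI
  relative rotation θ_0 = (182.7 + 3535)/EI = 3718/EI
A unit hogging moment at B produces rotation L₁/(3EI) + L₂/(3EI) = 5.8/EI.
Compatibility: M_B·(L₁+L₂)/(3EI) = θ_0, giving M_B = 641 kN·m (hogging).
Span AB, ΣM about A with M_B applied at B: R_B^{AB}·5.5 = 229.1 + 641, so R_B^{AB} = 158.2 kN and R_A = 118.2 − 158.2 = -39.97 kN.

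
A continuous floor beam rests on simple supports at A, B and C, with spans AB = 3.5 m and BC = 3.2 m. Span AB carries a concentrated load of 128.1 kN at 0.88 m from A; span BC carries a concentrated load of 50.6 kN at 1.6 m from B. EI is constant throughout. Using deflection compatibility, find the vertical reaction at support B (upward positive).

Insert a hinge at B; M_B is the redundant, and each span becomes simply supported.
End slopes at the hinge B, treating each span as simply supported:
  span AB: point load 128.1 at a = 0.88: Pab(L + a)/(6LEI) = 61.6/EI
  span BC: point load 50.6 at a = 1.6: Pab(L + b)/(6LEI) = 32.38/EI
  relative rotation θ_0 = (61.6 + 32.38)/EI = 93.99/EI
A unit hogging moment at B produces rotation L₁/(3EI) + L₂/(3EI) = 2.233/EI.
Compatibility: M_B·(L₁+L₂)/(3EI) = θ_0, giving M_B = 42.08 kN·m (hogging).
Span AB, ΣM about A with M_B applied at B: R_B^{AB}·3.5 = 112.7 + 42.08, so R_B^{AB} = 44.23 kN and R_A = 128.1 − 44.23 = 83.87 kN.
Span BC, ΣM about C: R_B^{BC}·3.2 = 80.96 + 42.08, so R_B^{BC} = 38.45 kN and R_C = 50.6 − 38.45 = 12.15 kN.
R_B = 44.23 + 38.45 = 82.68 kN.

R_B = 82.68 kN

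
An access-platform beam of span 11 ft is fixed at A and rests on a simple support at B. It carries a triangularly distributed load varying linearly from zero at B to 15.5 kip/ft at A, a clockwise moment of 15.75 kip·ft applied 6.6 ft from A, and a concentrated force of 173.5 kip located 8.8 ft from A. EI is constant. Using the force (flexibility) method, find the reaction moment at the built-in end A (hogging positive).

M_A = 304.2 kip·ft

Take the reaction at B as the redundant and release it; the primary structure is a cantilever fixed at A.
Deflection at B on the released cantilever, summing each load's contribution:
  triangular load, peak 15.5 at the fixed end: w₀L⁴/(30EI) = 7565/EI
  clockwise couple 15.75 at a = 6.6: M₀a(2L − a)/(2EI) = 800.4/EI
  point load 173.5 at a = 8.8: Pa²(3L − a)/(6EI) = 54191/EI
  δ_0 = 62556/EI
Flexibility coefficient — unit upward force at B: δ_{BB} = L³/(3EI) = 443.7/EI.
The prop prevents deflection at B: R_B = δ_0/δ_{BB} = 62556/443.7 = 141 kip.
Moment equilibrium about A: M_A = Σ(load moments about A) − R_B·L = 1855 − 141×11 = 304.2 kip·ft.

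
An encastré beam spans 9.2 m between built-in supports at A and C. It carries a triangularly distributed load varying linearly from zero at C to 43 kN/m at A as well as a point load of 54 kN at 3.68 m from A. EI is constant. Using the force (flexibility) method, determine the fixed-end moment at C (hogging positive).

M_C = 169 kN·m

Release both end moments; the primary structure is a simply-supported span AC with redundants M_A and M_C.
On the primary (simply-supported) span, the end slopes from the loading are:
  at A: triangular load, peak 43: w₀L³/(45EI) = 744.1/EI
  at C: triangular load, peak 43: 7w₀L³/(360EI) = 651.1/EI
  at A: point load 54 at a = 3.68: Pab(L + b)/(6LEI) = 292.5/EI
  at C: point load 54 at a = 3.68: Pab(L + a)/(6LEI) = 256/EI
  θ_A0 = 1037/EI,  θ_C0 = 907/EI
Flexibility coefficients: a unit moment at one end gives L/(3EI) there and L/(6EI) at the far end, so f₁₁ = f₂₂ = 3.067/EI and f₁₂ = f₂₁ = 1.533/EI.
Compatibility — zero rotation at each built-in end:
  3.067 M_A + 1.533 M_C = 1037
  1.533 M_A + 3.067 M_C = 907
Solving the pair gives M_A = 253.5 kN·m and M_C = 169 kN·m (hogging).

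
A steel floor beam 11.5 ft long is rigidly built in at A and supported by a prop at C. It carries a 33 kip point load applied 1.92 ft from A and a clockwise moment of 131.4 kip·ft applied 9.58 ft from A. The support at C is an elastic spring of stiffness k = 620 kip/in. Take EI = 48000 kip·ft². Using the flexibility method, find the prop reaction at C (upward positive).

Take the reaction at C as the redundant and release it; the primary structure is a cantilever fixed at A.
Downward deflection at the released point C due to the loads:
  point load 33 at a = 1.92: Pa²(3L − a)/(6EI) = 660.6/EI
  clockwise couple 131.4 at a = 9.58: M₀a(2L − a)/(2EI) = 8447/EI
  δ_0 = 9107/EI
Flexibility coefficient — unit upward force at C: δ_{CC} = L³/(3EI) = 507/EI.
With EI = 48000 kip·ft²: δ_0 = 0.18973 ft and δ_{CC} = 0.010562 ft/kip.
Compatibility — the spring shortens by R_C/k under the reaction it provides: δ_0 − R_C·δ_{CC} = R_C/k. With 1/k = 1/(620×12) ft/kip = 0.000134 ft/kip, R_C = δ_0 / (δ_{CC} + 1/k) = 0.18973 / (0.010562 + 0.000134) = 17.74 kip.

R_C = 17.74 kip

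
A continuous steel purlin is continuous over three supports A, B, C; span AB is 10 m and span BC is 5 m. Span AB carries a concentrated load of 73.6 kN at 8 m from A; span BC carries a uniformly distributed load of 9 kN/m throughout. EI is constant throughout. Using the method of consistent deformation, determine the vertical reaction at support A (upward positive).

R_A = 6.717 kN

Release continuity at B by inserting a hinge; the redundant is the internal moment M_B. The primary structure is two simply-supported spans AB and BC.
End slopes at the hinge B, treating each span as simply supported:
  span AB: point load 73.6 at a = 8: Pab(L + a)/(6LEI) = 353.3/EI
  span BC: UDL 9: wL³/(24EI) = 46.88/EI
  relative rotation θ_0 = (353.3 + 46.88)/EI = 400.2/EI
A unit hogging moment at B produces rotation L₁/(3EI) + L₂/(3EI) = 5/EI.
Compatibility: M_B·(L₁+L₂)/(3EI) = θ_0, giving M_B = 80.03 kN·m (hogging).
Span AB, ΣM about A with M_B applied at B: R_B^{AB}·10 = 588.8 + 80.03, so R_B^{AB} = 66.88 kN and R_A = 73.6 − 66.88 = 6.717 kN.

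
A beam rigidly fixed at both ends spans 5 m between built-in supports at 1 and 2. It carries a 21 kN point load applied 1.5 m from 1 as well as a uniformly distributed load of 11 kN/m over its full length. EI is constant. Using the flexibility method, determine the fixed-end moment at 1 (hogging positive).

Take the two fixed-end moments M_1, M_2 as redundants; the released structure is the simple span 12.
End rotations of the released simple span under the applied load (×1/EI):
  at 1: point load 21 at a = 1.5: Pab(L + b)/(6LEI) = 31.24/EI
  at 2: point load 21 at a = 1.5: Pab(L + a)/(6LEI) = 23.89/EI
  at 1: UDL 11: wL³/(24EI) = 57.29/EI
  at 2: UDL 11: wL³/(24EI) = 57.29/EI
  θ_10 = 88.53/EI,  θ_20 = 81.18/EI
Flexibility coefficients: a unit moment at one end gives L/(3EI) there and L/(6EI) at the far end, so f₁₁ = f₂₂ = 1.667/EI and f₁₂ = f₂₁ = 0.8333/EI.
Compatibility — zero rotation at each built-in end:
  1.667 M_1 + 0.8333 M_2 = 88.53
  0.8333 M_1 + 1.667 M_2 = 81.18
Solving the pair gives M_1 = 38.35 kN·m and M_2 = 29.53 kN·m (hogging).

M_1 = 38.35 kN·m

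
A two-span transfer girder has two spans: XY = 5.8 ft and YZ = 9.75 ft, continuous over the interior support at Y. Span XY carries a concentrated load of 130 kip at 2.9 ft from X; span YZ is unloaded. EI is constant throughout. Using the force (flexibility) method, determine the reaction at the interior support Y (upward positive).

R_Y = 79.5 kip

Take M_Y as the redundant. Released structure: two simple spans XY and YZ with a hinge at Y.
Rotations at Y on the released spans (each span's end-slope, ×1/EI):
  span XY: point load 130 at a = 2.9: Pab(L + a)/(6LEI) = 273.3/EI
  relative rotation θ_0 = (273.3 + 0)/EI = 273.3/EI
A unit hogging moment at Y produces rotation L₁/(3EI) + L₂/(3EI) = 5.183/EI.
Compatibility: M_Y·(L₁+L₂)/(3EI) = θ_0, giving M_Y = 52.73 kip·ft (hogging).
Span XY, ΣM about X with M_Y applied at Y: R_Y^{XY}·5.8 = 377 + 52.73, so R_Y^{XY} = 74.09 kip and R_X = 130 − 74.09 = 55.91 kip.
Span YZ, ΣM about Z: R_Y^{YZ}·9.75 = 0 + 52.73, so R_Y^{YZ} = 5.408 kip and R_Z = 0 − 5.408 = -5.408 kip.
R_Y = 74.09 + 5.408 = 79.5 kip.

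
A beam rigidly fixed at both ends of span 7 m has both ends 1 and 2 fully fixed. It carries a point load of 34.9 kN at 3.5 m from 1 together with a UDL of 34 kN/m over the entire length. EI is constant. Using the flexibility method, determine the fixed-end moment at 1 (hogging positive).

Take the two fixed-end moments M_1, M_2 as redundants; the released structure is the simple span 12.
Simple-span end rotations at 1 and 2 under the given loads:
  at 1: point load 34.9 at a = 3.5: Pab(L + b)/(6LEI) = 106.9/EI
  at 2: point load 34.9 at a = 3.5: Pab(L + a)/(6LEI) = 106.9/EI
  at 1: UDL 34: wL³/(24EI) = 485.9/EI
  at 2: UDL 34: wL³/(24EI) = 485.9/EI
  θ_10 = 592.8/EI,  θ_20 = 592.8/EI
Flexibility coefficients: a unit moment at one end gives L/(3EI) there and L/(6EI) at the far end, so f₁₁ = f₂₂ = 2.333/EI and f₁₂ = f₂₁ = 1.167/EI.
Compatibility — zero rotation at each built-in end:
  2.333 M_1 + 1.167 M_2 = 592.8
  1.167 M_1 + 2.333 M_2 = 592.8
Solving the pair gives M_1 = 169.4 kN·m and M_2 = 169.4 kN·m (hogging).

M_1 = 169.4 kN·m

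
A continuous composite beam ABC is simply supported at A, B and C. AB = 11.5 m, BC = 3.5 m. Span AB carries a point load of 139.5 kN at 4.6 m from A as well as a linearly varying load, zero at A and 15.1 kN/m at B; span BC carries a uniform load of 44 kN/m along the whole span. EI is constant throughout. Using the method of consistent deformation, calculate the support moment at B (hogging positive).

Take M_B as the redundant. Released structure: two simple spans AB and BC with a hinge at B.
Rotations at B on the released spans (each span's end-slope, ×1/EI):
  span AB: point load 139.5 at a = 4.6: Pab(L + a)/(6LEI) = 1033/EI
  span AB: triangular load, peak 15.1: w₀L³/(45EI) = 510.3/EI
  span BC: UDL 44: wL³/(24EI) = 78.6/EI
  relative rotation θ_0 = (1543 + 78.6)/EI = 1622/EI
A unit hogging moment at B produces rotation L₁/(3EI) + L₂/(3EI) = 5/EI.
Slope continuity at B: θ_0 = M_B·5/EI, so M_B = 1622/5 = 324.4 kN·m (hogging).

M_B = 324.4 kN·m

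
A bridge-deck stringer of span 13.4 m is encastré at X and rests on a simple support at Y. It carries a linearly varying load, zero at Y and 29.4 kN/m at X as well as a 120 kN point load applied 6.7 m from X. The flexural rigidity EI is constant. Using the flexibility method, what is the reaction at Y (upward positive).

Choose R_Y as the redundant. The primary structure is the cantilever fixed at X.
Downward deflection at the released point Y due to the loads:
  triangular load, peak 29.4 at the fixed end: w₀L⁴/(30EI) = 31597/EI
  point load 120 at a = 6.7: Pa²(3L − a)/(6EI) = 30076/EI
  δ_0 = 61673/EI
Flexibility coefficient — unit upward force at Y: δ_{YY} = L³/(3EI) = 802/EI.
The prop prevents deflection at Y: R_Y = δ_0/δ_{YY} = 61673/802 = 76.9 kN.

R_Y = 76.9 kN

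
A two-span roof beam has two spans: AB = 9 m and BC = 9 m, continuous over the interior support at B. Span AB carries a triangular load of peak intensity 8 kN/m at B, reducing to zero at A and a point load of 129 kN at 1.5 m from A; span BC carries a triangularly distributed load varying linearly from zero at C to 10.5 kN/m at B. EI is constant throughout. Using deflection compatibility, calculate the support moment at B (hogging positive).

M_B = 96.98 kN·m

Insert a hinge at B; M_B is the redundant, and each span becomes simply supported.
End slopes at the hinge B, treating each span as simply supported:
  span AB: triangular load, peak 8: w₀L³/(45EI) = 129.6/EI
  span AB: point load 129 at a = 1.5: Pab(L + a)/(6LEI) = 282.2/EI
  span BC: triangular load, peak 10.5: w₀L³/(45EI) = 170.1/EI
  relative rotation θ_0 = (411.8 + 170.1)/EI = 581.9/EI
A unit hogging moment at B produces rotation L₁/(3EI) + L₂/(3EI) = 6/EI.
Slope continuity at B: θ_0 = M_B·6/EI, so M_B = 581.9/6 = 96.98 kN·m (hogging).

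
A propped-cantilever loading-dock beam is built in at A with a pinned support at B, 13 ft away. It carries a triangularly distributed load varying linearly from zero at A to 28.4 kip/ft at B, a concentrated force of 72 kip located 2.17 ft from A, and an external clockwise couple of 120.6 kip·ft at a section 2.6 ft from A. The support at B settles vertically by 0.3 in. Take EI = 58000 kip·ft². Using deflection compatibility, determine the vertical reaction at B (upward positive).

R_B = 107.4 kip

Remove the prop at B; the released (primary) structure is a cantilever built in at A.
Primary-structure tip deflection at B by superposition:
  triangular load, peak 28.4 at the free end: 11w₀L⁴/(120EI) = 74354/EI
  point load 72 at a = 2.17: Pa²(3L − a)/(6EI) = 2081/EI
  clockwise couple 120.6 at a = 2.6: M₀a(2L − a)/(2EI) = 3669/EI
  δ_0 = 80104/EI
Flexibility coefficient — unit upward force at B: δ_{BB} = L³/(3EI) = 732.3/EI.
With EI = 58000 kip·ft²: δ_0 = 1.3811 ft and δ_{BB} = 0.012626 ft/kip.
Compatibility — the beam at B must follow the support down by 0.025 ft: δ_0 − R_B·δ_{BB} = 0.025, so R_B = (1.3811 − 0.025)/0.012626 = 107.4 kip.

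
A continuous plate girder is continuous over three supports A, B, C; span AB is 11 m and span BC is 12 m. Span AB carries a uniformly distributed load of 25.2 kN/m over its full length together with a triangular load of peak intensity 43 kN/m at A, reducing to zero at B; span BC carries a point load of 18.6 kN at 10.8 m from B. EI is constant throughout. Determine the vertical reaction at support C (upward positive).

R_C = -11.03 kN

Insert a hinge at B; M_B is the redundant, and each span becomes simply supported.
Rotations at B on the released spans (each span's end-slope, ×1/EI):
  span AB: UDL 25.2: wL³/(24EI) = 1398/EI
  span AB: triangular load, peak 43: 7w₀L³/(360EI) = 1113/EI
  span BC: point load 18.6 at a = 10.8: Pab(L + b)/(6LEI) = 44.19/EI
  relative rotation θ_0 = (2510 + 44.19)/EI = 2555/EI
A unit hogging moment at B produces rotation L₁/(3EI) + L₂/(3EI) = 7.667/EI.
Compatibility: M_B·(L₁+L₂)/(3EI) = θ_0, giving M_B = 333.2 kN·m (hogging).
Span BC, ΣM about C: R_B^{BC}·12 = 22.32 + 333.2, so R_B^{BC} = 29.63 kN and R_C = 18.6 − 29.63 = -11.03 kN.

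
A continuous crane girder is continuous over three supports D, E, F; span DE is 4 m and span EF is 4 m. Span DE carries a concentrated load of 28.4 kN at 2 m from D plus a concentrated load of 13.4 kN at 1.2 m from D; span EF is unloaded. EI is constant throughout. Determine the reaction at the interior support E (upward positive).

R_E = 25.37 kN

Release continuity at E by inserting a hinge; the redundant is the internal moment M_E. The primary structure is two simply-supported spans DE and EF.
Discontinuity in slope at E on the released structure — sum the simple-span end rotations:
  span DE: point load 28.4 at a = 2: Pab(L + a)/(6LEI) = 28.4/EI
  span DE: point load 13.4 at a = 1.2: Pab(L + a)/(6LEI) = 9.755/EI
  relative rotation θ_0 = (38.16 + 0)/EI = 38.16/EI
A unit hogging moment at E produces rotation L₁/(3EI) + L₂/(3EI) = 2.667/EI.
Compatibility: M_E·(L₁+L₂)/(3EI) = θ_0, giving M_E = 14.31 kN·m (hogging).
Span DE, ΣM about D with M_E applied at E: R_E^{DE}·4 = 72.88 + 14.31, so R_E^{DE} = 21.8 kN and R_D = 41.8 − 21.8 = 20 kN.
Span EF, ΣM about F: R_E^{EF}·4 = 0 + 14.31, so R_E^{EF} = 3.577 kN and R_F = 0 − 3.577 = -3.577 kN.
R_E = 21.8 + 3.577 = 25.37 kN.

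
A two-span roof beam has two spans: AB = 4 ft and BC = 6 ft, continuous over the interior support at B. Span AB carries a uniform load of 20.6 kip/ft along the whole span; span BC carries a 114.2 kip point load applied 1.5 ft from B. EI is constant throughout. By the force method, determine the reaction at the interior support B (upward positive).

Release continuity at B by inserting a hinge; the redundant is the internal moment M_B. The primary structure is two simply-supported spans AB and BC.
Rotations at B on the released spans (each span's end-slope, ×1/EI):
  span AB: UDL 20.6: wL³/(24EI) = 54.93/EI
  span BC: point load 114.2 at a = 1.5: Pab(L + b)/(6LEI) = 224.8/EI
  relative rotation θ_0 = (54.93 + 224.8)/EI = 279.8/EI
A unit hogging moment at B produces rotation L₁/(3EI) + L₂/(3EI) = 3.333/EI.
Slope continuity at B: θ_0 = M_B·3.333/EI, so M_B = 279.8/3.333 = 83.93 kip·ft (hogging).
Span AB, ΣM about A with M_B applied at B: R_B^{AB}·4 = 164.8 + 83.93, so R_B^{AB} = 62.18 kip and R_A = 82.4 − 62.18 = 20.22 kip.
Span BC, ΣM about C: R_B^{BC}·6 = 513.9 + 83.93, so R_B^{BC} = 99.64 kip and R_C = 114.2 − 99.64 = 14.56 kip.
R_B = 62.18 + 99.64 = 161.8 kip.

R_B = 161.8 kip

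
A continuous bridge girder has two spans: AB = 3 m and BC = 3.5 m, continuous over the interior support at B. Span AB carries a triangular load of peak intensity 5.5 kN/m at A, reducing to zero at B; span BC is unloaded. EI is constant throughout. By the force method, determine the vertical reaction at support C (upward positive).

Release continuity at B by inserting a hinge; the redundant is the internal moment M_B. The primary structure is two simply-supported spans AB and BC.
End slopes at the hinge B, treating each span as simply supported:
  span AB: triangular load, peak 5.5: 7w₀L³/(360EI) = 2.888/EI
  relative rotation θ_0 = (2.888 + 0)/EI = 2.888/EI
A unit hogging moment at B produces rotation L₁/(3EI) + L₂/(3EI) = 2.167/EI.
Compatibility: M_B·(L₁+L₂)/(3EI) = θ_0, giving M_B = 1.333 kN·m (hogging).
Span BC, ΣM about C: R_B^{BC}·3.5 = 0 + 1.333, so R_B^{BC} = 0.3808 kN and R_C = 0 − 0.3808 = -0.3808 kN.

R_C = -0.3808 kN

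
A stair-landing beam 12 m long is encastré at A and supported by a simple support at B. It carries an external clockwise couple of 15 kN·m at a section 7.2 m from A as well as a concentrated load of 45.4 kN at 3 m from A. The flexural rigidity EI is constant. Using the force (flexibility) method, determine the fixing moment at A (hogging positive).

Take the reaction at B as the redundant and release it; the primary structure is a cantilever fixed at A.
Downward deflection at the released point B due to the loads:
  clockwise couple 15 at a = 7.2: M₀a(2L − a)/(2EI) = 907.2/EI
  point load 45.4 at a = 3: Pa²(3L − a)/(6EI) = 2247/EI
  δ_0 = 3154/EI
Flexibility coefficient — unit upward force at B: δ_{BB} = L³/(3EI) = 576/EI.
Compatibility at B: δ_0 − R_B·δ_{BB} = 0, so R_B = 3154/576 = 5.477 kN.
Moment equilibrium about A: M_A = Σ(load moments about A) − R_B·L = 151.2 − 5.477×12 = 85.48 kN·m.

M_A = 85.48 kN·m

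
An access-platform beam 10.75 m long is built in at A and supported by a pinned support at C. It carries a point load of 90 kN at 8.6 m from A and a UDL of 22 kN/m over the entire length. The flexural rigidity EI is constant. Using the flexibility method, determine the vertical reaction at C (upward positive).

Remove the prop at C; the released (primary) structure is a cantilever built in at A.
Downward deflection at the released point C due to the loads:
  point load 90 at a = 8.6: Pa²(3L − a)/(6EI) = 26237/EI
  UDL 22: wL⁴/(8EI) = 36725/EI
  δ_0 = 62963/EI
Flexibility coefficient — unit upward force at C: δ_{CC} = L³/(3EI) = 414.1/EI.
The prop prevents deflection at C: R_C = δ_0/δ_{CC} = 62963/414.1 = 152 kN.

R_C = 152 kN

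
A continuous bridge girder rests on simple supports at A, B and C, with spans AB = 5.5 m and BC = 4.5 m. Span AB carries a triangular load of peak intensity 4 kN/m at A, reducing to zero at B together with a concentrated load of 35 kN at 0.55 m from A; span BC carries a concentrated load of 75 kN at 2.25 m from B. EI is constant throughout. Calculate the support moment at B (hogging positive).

M_B = 37.6 kN·m

Insert a hinge at B; M_B is the redundant, and each span becomes simply supported.
Discontinuity in slope at B on the released structure — sum the simple-span end rotations:
  span AB: triangular load, peak 4: 7w₀L³/(360EI) = 12.94/EI
  span AB: point load 35 at a = 0.55: Pab(L + a)/(6LEI) = 17.47/EI
  span BC: point load 75 at a = 2.25: Pab(L + b)/(6LEI) = 94.92/EI
  relative rotation θ_0 = (30.41 + 94.92)/EI = 125.3/EI
A unit hogging moment at B produces rotation L₁/(3EI) + L₂/(3EI) = 3.333/EI.
Compatibility: M_B·(L₁+L₂)/(3EI) = θ_0, giving M_B = 37.6 kN·m (hogging).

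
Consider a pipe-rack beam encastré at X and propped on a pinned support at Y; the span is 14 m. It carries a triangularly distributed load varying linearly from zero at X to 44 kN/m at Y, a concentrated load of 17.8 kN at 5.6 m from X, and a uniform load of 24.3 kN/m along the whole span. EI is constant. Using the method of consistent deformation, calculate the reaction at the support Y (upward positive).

Remove the prop at Y; the released (primary) structure is a cantilever built in at X.
Primary-structure tip deflection at Y by superposition:
  triangular load, peak 44 at the free end: 11w₀L⁴/(120EI) = 154945/EI
  point load 17.8 at a = 5.6: Pa²(3L − a)/(6EI) = 3386/EI
  UDL 24.3: wL⁴/(8EI) = 116689/EI
  δ_0 = 275020/EI
Flexibility coefficient — unit upward force at Y: δ_{YY} = L³/(3EI) = 914.7/EI.
The prop prevents deflection at Y: R_Y = δ_0/δ_{YY} = 275020/914.7 = 300.7 kN.

R_Y = 300.7 kN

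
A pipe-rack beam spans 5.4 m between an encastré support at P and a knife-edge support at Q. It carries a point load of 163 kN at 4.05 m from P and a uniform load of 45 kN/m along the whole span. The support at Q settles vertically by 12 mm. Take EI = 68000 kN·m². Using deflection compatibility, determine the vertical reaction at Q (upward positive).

Take the reaction at Q as the redundant and release it; the primary structure is a cantilever fixed at P.
Downward deflection at the released point Q due to the loads:
  point load 163 at a = 4.05: Pa²(3L − a)/(6EI) = 5414/EI
  UDL 45: wL⁴/(8EI) = 4783/EI
  δ_0 = 10197/EI
Flexibility coefficient — unit upward force at Q: δ_{QQ} = L³/(3EI) = 52.49/EI.
With EI = 68000 kN·m²: δ_0 = 0.14996 m and δ_{QQ} = 0.000772 m/kN.
Compatibility — the beam at Q must follow the support down by 0.012 m: δ_0 − R_Q·δ_{QQ} = 0.012, so R_Q = (0.14996 − 0.012)/0.000772 = 178.7 kN.

R_Q = 178.7 kN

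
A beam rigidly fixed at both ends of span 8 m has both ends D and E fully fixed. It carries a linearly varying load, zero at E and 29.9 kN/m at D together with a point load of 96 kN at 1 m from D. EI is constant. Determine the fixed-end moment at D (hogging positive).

Release both end moments; the primary structure is a simply-supported span DE with redundants M_D and M_E.
On the primary (simply-supported) span, the end slopes from the loading are:
  at D: triangular load, peak 29.9: w₀L³/(45EI) = 340.2/EI
  at E: triangular load, peak 29.9: 7w₀L³/(360EI) = 297.7/EI
  at D: point load 96 at a = 1: Pab(L + b)/(6LEI) = 210/EI
  at E: point load 96 at a = 1: Pab(L + a)/(6LEI) = 126/EI
  θ_D0 = 550.2/EI,  θ_E0 = 423.7/EI
Flexibility coefficients: a unit moment at one end gives L/(3EI) there and L/(6EI) at the far end, so f₁₁ = f₂₂ = 2.667/EI and f₁₂ = f₂₁ = 1.333/EI.
Compatibility — zero rotation at each built-in end:
  2.667 M_D + 1.333 M_E = 550.2
  1.333 M_D + 2.667 M_E = 423.7
Solving the pair gives M_D = 169.2 kN·m and M_E = 74.29 kN·m (hogging).

M_D = 169.2 kN·m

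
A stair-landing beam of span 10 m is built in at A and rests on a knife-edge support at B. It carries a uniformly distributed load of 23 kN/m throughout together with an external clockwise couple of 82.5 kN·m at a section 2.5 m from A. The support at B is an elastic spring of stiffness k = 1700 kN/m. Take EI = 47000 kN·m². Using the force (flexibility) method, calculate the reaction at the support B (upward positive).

R_B = 84.64 kN

Release the roller at B. Primary structure: cantilever fixed at A.
Deflection at B on the released cantilever, summing each load's contribution:
  UDL 23: wL⁴/(8EI) = 28750/EI
  clockwise couple 82.5 at a = 2.5: M₀a(2L − a)/(2EI) = 1805/EI
  δ_0 = 30555/EI
Tip deflection under a unit load at B: L³/(3EI) = 333.3/EI.
With EI = 47000 kN·m²: δ_0 = 0.6501 m and δ_{BB} = 0.007092 m/kN.
Compatibility — the spring shortens by R_B/k under the reaction it provides: δ_0 − R_B·δ_{BB} = R_B/k. With 1/k = 0.000588 m/kN, R_B = δ_0 / (δ_{BB} + 1/k) = 0.6501 / (0.007092 + 0.000588) = 84.64 kN.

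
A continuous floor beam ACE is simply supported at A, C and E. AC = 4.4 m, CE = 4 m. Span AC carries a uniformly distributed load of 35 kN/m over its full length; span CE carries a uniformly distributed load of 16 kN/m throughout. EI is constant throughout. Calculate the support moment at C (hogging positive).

Release continuity at C by inserting a hinge; the redundant is the internal moment M_C. The primary structure is two simply-supported spans AC and CE.
Rotations at C on the released spans (each span's end-slope, ×1/EI):
  span AC: UDL 35: wL³/(24EI) = 124.2/EI
  span CE: UDL 16: wL³/(24EI) = 42.67/EI
  relative rotation θ_0 = (124.2 + 42.67)/EI = 166.9/EI
A unit hogging moment at C produces rotation L₁/(3EI) + L₂/(3EI) = 2.8/EI.
Compatibility: M_C·(L₁+L₂)/(3EI) = θ_0, giving M_C = 59.6 kN·m (hogging).

M_C = 59.6 kN·m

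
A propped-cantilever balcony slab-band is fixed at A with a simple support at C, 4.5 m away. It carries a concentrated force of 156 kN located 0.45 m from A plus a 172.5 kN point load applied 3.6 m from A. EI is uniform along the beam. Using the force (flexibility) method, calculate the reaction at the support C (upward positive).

Release the roller at C. Primary structure: cantilever fixed at A.
Free-end deflection of the primary structure under the applied loading (downward +):
  point load 156 at a = 0.45: Pa²(3L − a)/(6EI) = 68.71/EI
  point load 172.5 at a = 3.6: Pa²(3L − a)/(6EI) = 3689/EI
  δ_0 = 3757/EI
Tip deflection under a unit load at C: L³/(3EI) = 30.38/EI.
The prop prevents deflection at C: R_C = δ_0/δ_{CC} = 3757/30.38 = 123.7 kN.

R_C = 123.7 kN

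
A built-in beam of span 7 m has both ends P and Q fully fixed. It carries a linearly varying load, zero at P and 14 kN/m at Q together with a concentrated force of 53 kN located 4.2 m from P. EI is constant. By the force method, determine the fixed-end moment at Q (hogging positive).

Release both end moments; the primary structure is a simply-supported span PQ with redundants M_P and M_Q.
On the primary (simply-supported) span, the end slopes from the loading are:
  at P: triangular load, peak 14: 7w₀L³/(360EI) = 93.37/EI
  at Q: triangular load, peak 14: w₀L³/(45EI) = 106.7/EI
  at P: point load 53 at a = 4.2: Pab(L + b)/(6LEI) = 145.4/EI
  at Q: point load 53 at a = 4.2: Pab(L + a)/(6LEI) = 166.2/EI
  θ_P0 = 238.8/EI,  θ_Q0 = 272.9/EI
Flexibility coefficients: a unit moment at one end gives L/(3EI) there and L/(6EI) at the far end, so f₁₁ = f₂₂ = 2.333/EI and f₁₂ = f₂₁ = 1.167/EI.
Compatibility — zero rotation at each built-in end:
  2.333 M_P + 1.167 M_Q = 238.8
  1.167 M_P + 2.333 M_Q = 272.9
Solving the pair gives M_P = 58.48 kN·m and M_Q = 87.72 kN·m (hogging).

M_Q = 87.72 kN·m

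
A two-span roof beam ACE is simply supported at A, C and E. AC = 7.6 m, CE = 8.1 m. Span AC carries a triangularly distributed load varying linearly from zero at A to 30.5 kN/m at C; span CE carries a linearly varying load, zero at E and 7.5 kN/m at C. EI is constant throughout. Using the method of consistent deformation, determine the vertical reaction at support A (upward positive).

Take M_C as the redundant. Released structure: two simple spans AC and CE with a hinge at C.
Rotations at C on the released spans (each span's end-slope, ×1/EI):
  span AC: triangular load, peak 30.5: w₀L³/(45EI) = 297.5/EI
  span CE: triangular load, peak 7.5: w₀L³/(45EI) = 88.57/EI
  relative rotation θ_0 = (297.5 + 88.57)/EI = 386.1/EI
A unit hogging moment at C produces rotation L₁/(3EI) + L₂/(3EI) = 5.233/EI.
Slope continuity at C: θ_0 = M_C·5.233/EI, so M_C = 386.1/5.233 = 73.78 kN·m (hogging).
Span AC, ΣM about A with M_C applied at C: R_C^{AC}·7.6 = 587.2 + 73.78, so R_C^{AC} = 86.97 kN and R_A = 115.9 − 86.97 = 28.93 kN.

R_A = 28.93 kN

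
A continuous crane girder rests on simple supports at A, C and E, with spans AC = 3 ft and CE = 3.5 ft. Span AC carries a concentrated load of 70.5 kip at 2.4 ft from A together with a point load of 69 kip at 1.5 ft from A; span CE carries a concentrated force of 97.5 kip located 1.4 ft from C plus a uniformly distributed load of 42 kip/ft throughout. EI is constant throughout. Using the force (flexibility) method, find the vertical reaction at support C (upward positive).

R_C = 286 kip

Insert a hinge at C; M_C is the redundant, and each span becomes simply supported.
End slopes at the hinge C, treating each span as simply supported:
  span AC: point load 70.5 at a = 2.4: Pab(L + a)/(6LEI) = 30.46/EI
  span AC: point load 69 at a = 1.5: Pab(L + a)/(6LEI) = 38.81/EI
  span CE: point load 97.5 at a = 1.4: Pab(L + b)/(6LEI) = 76.44/EI
  span CE: UDL 42: wL³/(24EI) = 75.03/EI
  relative rotation θ_0 = (69.27 + 151.5)/EI = 220.7/EI
A unit hogging moment at C produces rotation L₁/(3EI) + L₂/(3EI) = 2.167/EI.
Slope continuity at C: θ_0 = M_C·2.167/EI, so M_C = 220.7/2.167 = 101.9 kip·ft (hogging).
Span AC, ΣM about A with M_C applied at C: R_C^{AC}·3 = 272.7 + 101.9, so R_C^{AC} = 124.9 kip and R_A = 139.5 − 124.9 = 14.64 kip.
Span CE, ΣM about E: R_C^{CE}·3.5 = 462 + 101.9, so R_C^{CE} = 161.1 kip and R_E = 244.5 − 161.1 = 83.39 kip.
R_C = 124.9 + 161.1 = 286 kip.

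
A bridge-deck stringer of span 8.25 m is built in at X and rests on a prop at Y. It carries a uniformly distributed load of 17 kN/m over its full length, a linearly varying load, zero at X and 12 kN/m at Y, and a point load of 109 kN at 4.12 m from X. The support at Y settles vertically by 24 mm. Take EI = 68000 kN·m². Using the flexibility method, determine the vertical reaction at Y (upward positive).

Take the reaction at Y as the redundant and release it; the primary structure is a cantilever fixed at X.
Deflection at Y on the released cantilever, summing each load's contribution:
  UDL 17: wL⁴/(8EI) = 9844/EI
  triangular load, peak 12 at the free end: 11w₀L⁴/(120EI) = 5096/EI
  point load 109 at a = 4.12: Pa²(3L − a)/(6EI) = 6362/EI
  δ_0 = 21301/EI
Flexibility coefficient — unit upward force at Y: δ_{YY} = L³/(3EI) = 187.2/EI.
With EI = 68000 kN·m²: δ_0 = 0.31326 m and δ_{YY} = 0.002753 m/kN.
Compatibility — the beam at Y must follow the support down by 0.024 m: δ_0 − R_Y·δ_{YY} = 0.024, so R_Y = (0.31326 − 0.024)/0.002753 = 105.1 kN.

R_Y = 105.1 kN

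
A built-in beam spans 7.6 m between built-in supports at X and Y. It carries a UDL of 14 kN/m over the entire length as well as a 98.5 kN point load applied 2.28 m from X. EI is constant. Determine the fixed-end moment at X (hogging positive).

M_X = 177.4 kN·m

Release both end moments; the primary structure is a simply-supported span XY with redundants M_X and M_Y.
Simple-span end rotations at X and Y under the given loads:
  at X: UDL 14: wL³/(24EI) = 256.1/EI
  at Y: UDL 14: wL³/(24EI) = 256.1/EI
  at X: point load 98.5 at a = 2.28: Pab(L + b)/(6LEI) = 338.5/EI
  at Y: point load 98.5 at a = 2.28: Pab(L + a)/(6LEI) = 258.9/EI
  θ_X0 = 594.6/EI,  θ_Y0 = 514.9/EI
Flexibility coefficients: a unit moment at one end gives L/(3EI) there and L/(6EI) at the far end, so f₁₁ = f₂₂ = 2.533/EI and f₁₂ = f₂₁ = 1.267/EI.
Compatibility — zero rotation at each built-in end:
  2.533 M_X + 1.267 M_Y = 594.6
  1.267 M_X + 2.533 M_Y = 514.9
Solving the pair gives M_X = 177.4 kN·m and M_Y = 114.5 kN·m (hogging).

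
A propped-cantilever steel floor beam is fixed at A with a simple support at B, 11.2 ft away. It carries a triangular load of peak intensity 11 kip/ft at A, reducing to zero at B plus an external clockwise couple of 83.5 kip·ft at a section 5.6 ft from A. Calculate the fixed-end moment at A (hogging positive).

Release the roller at B. Primary structure: cantilever fixed at A.
Downward deflection at the released point B due to the loads:
  triangular load, peak 11 at the fixed end: w₀L⁴/(30EI) = 5770/EI
  clockwise couple 83.5 at a = 5.6: M₀a(2L − a)/(2EI) = 3928/EI
  δ_0 = 9697/EI
Tip deflection under a unit load at B: L³/(3EI) = 468.3/EI.
The prop prevents deflection at B: R_B = δ_0/δ_{BB} = 9697/468.3 = 20.71 kip.
Moment equilibrium about A: M_A = Σ(load moments about A) − R_B·L = 313.5 − 20.71×11.2 = 81.55 kip·ft.

M_A = 81.55 kip·ft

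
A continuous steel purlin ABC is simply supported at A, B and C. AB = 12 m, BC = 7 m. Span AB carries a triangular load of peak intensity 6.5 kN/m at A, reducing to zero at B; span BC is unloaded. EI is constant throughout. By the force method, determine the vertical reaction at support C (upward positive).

Release continuity at B by inserting a hinge; the redundant is the internal moment M_B. The primary structure is two simply-supported spans AB and BC.
End slopes at the hinge B, treating each span as simply supported:
  span AB: triangular load, peak 6.5: 7w₀L³/(360EI) = 218.4/EI
  relative rotation θ_0 = (218.4 + 0)/EI = 218.4/EI
A unit hogging moment at B produces rotation L₁/(3EI) + L₂/(3EI) = 6.333/EI.
Slope continuity at B: θ_0 = M_B·6.333/EI, so M_B = 218.4/6.333 = 34.48 kN·m (hogging).
Span BC, ΣM about C: R_B^{BC}·7 = 0 + 34.48, so R_B^{BC} = 4.926 kN and R_C = 0 − 4.926 = -4.926 kN.

R_C = -4.926 kN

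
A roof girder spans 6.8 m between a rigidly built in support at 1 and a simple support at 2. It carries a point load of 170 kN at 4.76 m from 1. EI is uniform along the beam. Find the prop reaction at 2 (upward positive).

Take the reaction at 2 as the redundant and release it; the primary structure is a cantilever fixed at 1.
Deflection at 2 on the released cantilever, summing each load's contribution:
  point load 170 at a = 4.76: Pa²(3L − a)/(6EI) = 10040/EI
Flexibility coefficient — unit upward force at 2: δ_{22} = L³/(3EI) = 104.8/EI.
Compatibility at 2: δ_0 − R_2·δ_{22} = 0, so R_2 = 10040/104.8 = 95.8 kN.

R_2 = 95.8 kN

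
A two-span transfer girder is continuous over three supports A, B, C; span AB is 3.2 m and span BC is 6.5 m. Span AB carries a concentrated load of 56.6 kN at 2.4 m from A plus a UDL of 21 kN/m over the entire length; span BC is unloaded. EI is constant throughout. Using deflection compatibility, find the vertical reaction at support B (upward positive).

Take M_B as the redundant. Released structure: two simple spans AB and BC with a hinge at B.
End slopes at the hinge B, treating each span as simply supported:
  span AB: point load 56.6 at a = 2.4: Pab(L + a)/(6LEI) = 31.7/EI
  span AB: UDL 21: wL³/(24EI) = 28.67/EI
  relative rotation θ_0 = (60.37 + 0)/EI = 60.37/EI
A unit hogging moment at B produces rotation L₁/(3EI) + L₂/(3EI) = 3.233/EI.
Compatibility: M_B·(L₁+L₂)/(3EI) = θ_0, giving M_B = 18.67 kN·m (hogging).
Span AB, ΣM about A with M_B applied at B: R_B^{AB}·3.2 = 243.4 + 18.67, so R_B^{AB} = 81.88 kN and R_A = 123.8 − 81.88 = 41.92 kN.
Span BC, ΣM about C: R_B^{BC}·6.5 = 0 + 18.67, so R_B^{BC} = 2.872 kN and R_C = 0 − 2.872 = -2.872 kN.
R_B = 81.88 + 2.872 = 84.76 kN.

R_B = 84.76 kN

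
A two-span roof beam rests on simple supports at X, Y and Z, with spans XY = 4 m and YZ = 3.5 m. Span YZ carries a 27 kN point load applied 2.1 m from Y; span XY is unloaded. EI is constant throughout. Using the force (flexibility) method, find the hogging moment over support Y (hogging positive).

M_Y = 7.409 kN·m

Take M_Y as the redundant. Released structure: two simple spans XY and YZ with a hinge at Y.
Discontinuity in slope at Y on the released structure — sum the simple-span end rotations:
  span YZ: point load 27 at a = 2.1: Pab(L + b)/(6LEI) = 18.52/EI
  relative rotation θ_0 = (0 + 18.52)/EI = 18.52/EI
A unit hogging moment at Y produces rotation L₁/(3EI) + L₂/(3EI) = 2.5/EI.
Compatibility: M_Y·(L₁+L₂)/(3EI) = θ_0, giving M_Y = 7.409 kN·m (hogging).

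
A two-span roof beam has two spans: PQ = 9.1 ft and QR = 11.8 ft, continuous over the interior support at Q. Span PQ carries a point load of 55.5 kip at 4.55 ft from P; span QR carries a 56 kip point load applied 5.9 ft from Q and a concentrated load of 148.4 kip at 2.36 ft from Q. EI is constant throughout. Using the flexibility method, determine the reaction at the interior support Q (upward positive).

R_Q = 223.8 kip

Release continuity at Q by inserting a hinge; the redundant is the internal moment M_Q. The primary structure is two simply-supported spans PQ and QR.
Rotations at Q on the released spans (each span's end-slope, ×1/EI):
  span PQ: point load 55.5 at a = 4.55: Pab(L + a)/(6LEI) = 287.2/EI
  span QR: point load 56 at a = 5.9: Pab(L + b)/(6LEI) = 487.3/EI
  span QR: point load 148.4 at a = 2.36: Pab(L + b)/(6LEI) = 991.8/EI
  relative rotation θ_0 = (287.2 + 1479)/EI = 1766/EI
A unit hogging moment at Q produces rotation L₁/(3EI) + L₂/(3EI) = 6.967/EI.
Compatibility: M_Q·(L₁+L₂)/(3EI) = θ_0, giving M_Q = 253.6 kip·ft (hogging).
Span PQ, ΣM about P with M_Q applied at Q: R_Q^{PQ}·9.1 = 252.5 + 253.6, so R_Q^{PQ} = 55.61 kip and R_P = 55.5 − 55.61 = -0.113 kip.
Span QR, ΣM about R: R_Q^{QR}·11.8 = 1731 + 253.6, so R_Q^{QR} = 168.2 kip and R_R = 204.4 − 168.2 = 36.19 kip.
R_Q = 55.61 + 168.2 = 223.8 kip.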